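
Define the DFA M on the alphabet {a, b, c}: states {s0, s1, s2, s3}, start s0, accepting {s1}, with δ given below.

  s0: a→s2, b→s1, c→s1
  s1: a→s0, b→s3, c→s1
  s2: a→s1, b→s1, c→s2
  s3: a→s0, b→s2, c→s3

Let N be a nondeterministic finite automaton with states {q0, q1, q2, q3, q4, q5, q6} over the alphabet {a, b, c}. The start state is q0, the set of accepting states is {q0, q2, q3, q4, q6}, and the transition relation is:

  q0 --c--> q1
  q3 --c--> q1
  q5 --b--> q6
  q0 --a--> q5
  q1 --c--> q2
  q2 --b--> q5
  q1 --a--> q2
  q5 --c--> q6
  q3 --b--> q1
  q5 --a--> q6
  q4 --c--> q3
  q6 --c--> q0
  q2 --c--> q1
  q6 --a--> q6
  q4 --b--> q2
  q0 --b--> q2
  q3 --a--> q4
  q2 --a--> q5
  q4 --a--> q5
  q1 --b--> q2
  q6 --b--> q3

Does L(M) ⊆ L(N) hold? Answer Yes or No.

No

The string c is in L(M) but not in L(N).
So L(M) ⊄ L(N).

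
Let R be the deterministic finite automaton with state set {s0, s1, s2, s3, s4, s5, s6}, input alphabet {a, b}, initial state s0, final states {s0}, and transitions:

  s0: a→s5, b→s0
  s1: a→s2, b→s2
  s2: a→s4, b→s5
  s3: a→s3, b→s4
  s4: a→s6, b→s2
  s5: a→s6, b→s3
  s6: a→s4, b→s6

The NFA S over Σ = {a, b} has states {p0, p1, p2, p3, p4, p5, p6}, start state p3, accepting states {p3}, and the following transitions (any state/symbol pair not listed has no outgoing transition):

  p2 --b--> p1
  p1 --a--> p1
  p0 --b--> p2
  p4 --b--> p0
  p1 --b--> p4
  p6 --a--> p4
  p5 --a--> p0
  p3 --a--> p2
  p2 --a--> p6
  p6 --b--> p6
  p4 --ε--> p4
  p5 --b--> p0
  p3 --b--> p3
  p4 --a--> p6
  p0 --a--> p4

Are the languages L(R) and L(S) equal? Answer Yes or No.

Yes

Exploring the product automaton R × S from the start pair (s0, p3), following both machines on each input symbol, reaches 6 state pairs: (s0, p3), (s5, p2), (s6, p6), (s3, p1), (s4, p4), (s2, p0).
R accepts in {s0} and S accepts in {p3}. In every reachable pair the two components are either both accepting — (s0, p3) — or both non-accepting, so no string is accepted by exactly one of the machines: L(R) \ L(S) and L(S) \ L(R) are both empty.
Hence every string is accepted by R iff it is accepted by S, and the two languages coincide.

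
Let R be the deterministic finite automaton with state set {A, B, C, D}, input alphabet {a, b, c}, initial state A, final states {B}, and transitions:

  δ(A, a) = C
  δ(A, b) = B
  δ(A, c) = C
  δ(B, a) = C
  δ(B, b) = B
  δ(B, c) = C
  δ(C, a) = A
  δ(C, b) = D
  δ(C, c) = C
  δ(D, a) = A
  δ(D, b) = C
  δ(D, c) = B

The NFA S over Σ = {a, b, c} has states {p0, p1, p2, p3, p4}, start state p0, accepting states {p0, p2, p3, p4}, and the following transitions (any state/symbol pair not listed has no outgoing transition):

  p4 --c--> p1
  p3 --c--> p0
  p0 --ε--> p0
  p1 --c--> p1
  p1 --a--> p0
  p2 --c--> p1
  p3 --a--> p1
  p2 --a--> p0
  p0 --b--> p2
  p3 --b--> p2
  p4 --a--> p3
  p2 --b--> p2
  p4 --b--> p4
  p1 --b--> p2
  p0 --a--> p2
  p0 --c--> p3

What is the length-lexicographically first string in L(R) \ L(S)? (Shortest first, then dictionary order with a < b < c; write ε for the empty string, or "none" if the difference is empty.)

abc

The string abc is accepted by R but not by S.
No shorter string lies in the difference, and abc is the lexicographically first length-3 string in L(R) \ L(S).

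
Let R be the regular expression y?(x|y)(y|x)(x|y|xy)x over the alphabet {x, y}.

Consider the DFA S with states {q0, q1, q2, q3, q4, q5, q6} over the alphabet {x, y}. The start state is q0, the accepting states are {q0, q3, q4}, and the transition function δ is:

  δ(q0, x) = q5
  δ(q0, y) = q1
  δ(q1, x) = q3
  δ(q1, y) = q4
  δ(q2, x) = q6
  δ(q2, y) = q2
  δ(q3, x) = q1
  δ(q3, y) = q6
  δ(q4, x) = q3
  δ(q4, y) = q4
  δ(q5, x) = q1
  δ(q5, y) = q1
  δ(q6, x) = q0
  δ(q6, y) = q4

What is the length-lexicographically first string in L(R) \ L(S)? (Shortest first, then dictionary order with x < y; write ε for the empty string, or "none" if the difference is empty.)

xxxx

The string xxxx is accepted by R but not by S.
No shorter string lies in the difference, and xxxx is the lexicographically first length-4 string in L(R) \ L(S).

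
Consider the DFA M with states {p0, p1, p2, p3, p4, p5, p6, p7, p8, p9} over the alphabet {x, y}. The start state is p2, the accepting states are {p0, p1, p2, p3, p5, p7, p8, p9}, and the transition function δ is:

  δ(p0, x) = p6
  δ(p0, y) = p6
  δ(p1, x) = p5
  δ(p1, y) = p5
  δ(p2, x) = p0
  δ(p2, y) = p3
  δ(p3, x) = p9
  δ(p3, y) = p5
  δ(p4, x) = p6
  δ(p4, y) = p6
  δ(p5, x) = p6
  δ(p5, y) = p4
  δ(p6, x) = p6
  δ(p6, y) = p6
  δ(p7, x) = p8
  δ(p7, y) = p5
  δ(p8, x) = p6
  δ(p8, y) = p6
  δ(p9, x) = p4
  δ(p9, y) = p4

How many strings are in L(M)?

5

The useful subgraph on states {p0, p2, p3, p5, p9} is acyclic, so L(M) is finite; the longest accepting path visits 3 useful states, giving maximum string length 2.
Counting accepting paths from p2 by length: 1 of length 0, 2 of length 1, 2 of length 2. Total 5.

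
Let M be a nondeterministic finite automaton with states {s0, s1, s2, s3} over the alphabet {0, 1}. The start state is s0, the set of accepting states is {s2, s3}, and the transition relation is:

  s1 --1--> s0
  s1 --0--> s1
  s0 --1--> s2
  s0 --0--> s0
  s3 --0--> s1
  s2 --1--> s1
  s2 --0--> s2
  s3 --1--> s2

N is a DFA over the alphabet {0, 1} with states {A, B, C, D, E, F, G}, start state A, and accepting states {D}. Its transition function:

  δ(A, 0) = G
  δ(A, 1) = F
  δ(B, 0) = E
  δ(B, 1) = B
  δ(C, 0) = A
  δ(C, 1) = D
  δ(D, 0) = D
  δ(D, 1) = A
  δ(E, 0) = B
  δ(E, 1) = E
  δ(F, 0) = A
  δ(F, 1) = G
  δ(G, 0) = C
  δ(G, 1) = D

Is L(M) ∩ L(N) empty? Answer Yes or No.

The string 01 is accepted by both M and N.
Hence L(M) ∩ L(N) ≠ ∅.

No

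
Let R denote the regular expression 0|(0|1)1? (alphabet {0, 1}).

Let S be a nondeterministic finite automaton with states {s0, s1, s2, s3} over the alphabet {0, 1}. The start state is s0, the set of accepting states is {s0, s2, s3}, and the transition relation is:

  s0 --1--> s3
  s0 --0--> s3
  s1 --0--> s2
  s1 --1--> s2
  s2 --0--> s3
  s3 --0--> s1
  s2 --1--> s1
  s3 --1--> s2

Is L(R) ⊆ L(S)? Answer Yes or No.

Yes

Converting the expression R to a DFA (subset construction, then merging equivalent states) gives the minimal DFA with states {r0, r1, r2, r3}, start state r0, accepting states {r1, r3} and transitions r0: 0→r1, 1→r1; r1: 0→r2, 1→r3; r2: 0→r2, 1→r2; r3: 0→r2, 1→r2.
Exploring the product automaton R × S from the start pair (r0, s0), following both machines on each input symbol, reaches 6 state pairs: (r0, s0), (r1, s3), (r2, s1), (r3, s2), (r2, s2), (r2, s3).
R accepts in {r1, r3} and S accepts in {s0, s2, s3}. The reachable pairs whose R-component is accepting are (r1, s3), (r3, s2); in each of them the S-component is accepting too, so the product for L(R) \ L(S) (R-component accepting, S-component rejecting) has no reachable accepting pair and the difference is empty.
Hence every string in L(R) is also in L(S).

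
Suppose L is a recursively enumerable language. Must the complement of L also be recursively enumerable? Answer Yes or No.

If both L and its complement were r.e., running the two recognisers in parallel would decide L, so L would be recursive; but there are r.e. languages that are not recursive (e.g. the halting problem), and their complements are therefore not r.e.

No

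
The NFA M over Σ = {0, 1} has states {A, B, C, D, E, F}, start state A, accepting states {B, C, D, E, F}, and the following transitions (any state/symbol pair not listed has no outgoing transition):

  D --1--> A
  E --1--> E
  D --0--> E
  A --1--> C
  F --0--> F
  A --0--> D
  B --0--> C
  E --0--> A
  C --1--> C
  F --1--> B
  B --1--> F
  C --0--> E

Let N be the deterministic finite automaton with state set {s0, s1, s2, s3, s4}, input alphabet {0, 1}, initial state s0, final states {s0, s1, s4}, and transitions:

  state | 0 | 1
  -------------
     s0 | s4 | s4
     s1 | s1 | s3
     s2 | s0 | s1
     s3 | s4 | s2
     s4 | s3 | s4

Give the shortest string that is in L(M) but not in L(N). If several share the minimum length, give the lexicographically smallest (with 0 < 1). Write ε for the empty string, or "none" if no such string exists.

The string 00 is accepted by M but not by N.
No shorter string lies in the difference, and 00 is the lexicographically first length-2 string in L(M) \ L(N).

00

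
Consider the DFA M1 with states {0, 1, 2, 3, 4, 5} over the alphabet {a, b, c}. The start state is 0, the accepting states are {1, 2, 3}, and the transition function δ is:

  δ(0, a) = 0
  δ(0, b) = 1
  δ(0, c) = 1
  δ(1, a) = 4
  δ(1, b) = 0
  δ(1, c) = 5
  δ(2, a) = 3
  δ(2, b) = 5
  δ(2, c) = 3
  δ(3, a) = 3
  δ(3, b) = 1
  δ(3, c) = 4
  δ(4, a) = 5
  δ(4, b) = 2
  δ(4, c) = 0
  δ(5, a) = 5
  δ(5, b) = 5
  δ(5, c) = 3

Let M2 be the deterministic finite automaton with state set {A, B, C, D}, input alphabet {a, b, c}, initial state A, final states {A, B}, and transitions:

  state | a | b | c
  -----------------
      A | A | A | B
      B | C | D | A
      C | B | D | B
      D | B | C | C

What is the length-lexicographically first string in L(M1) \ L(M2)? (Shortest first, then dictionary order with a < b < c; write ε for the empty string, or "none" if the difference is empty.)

cab

The string cab is accepted by M1 but not by M2.
No shorter string lies in the difference, and cab is the lexicographically first length-3 string in L(M1) \ L(M2).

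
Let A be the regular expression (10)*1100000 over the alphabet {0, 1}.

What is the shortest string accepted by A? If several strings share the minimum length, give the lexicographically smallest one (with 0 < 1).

By inspection of the expression, no string of length less than 7 matches, and 1100000 is the lexicographically first match of length 7.

1100000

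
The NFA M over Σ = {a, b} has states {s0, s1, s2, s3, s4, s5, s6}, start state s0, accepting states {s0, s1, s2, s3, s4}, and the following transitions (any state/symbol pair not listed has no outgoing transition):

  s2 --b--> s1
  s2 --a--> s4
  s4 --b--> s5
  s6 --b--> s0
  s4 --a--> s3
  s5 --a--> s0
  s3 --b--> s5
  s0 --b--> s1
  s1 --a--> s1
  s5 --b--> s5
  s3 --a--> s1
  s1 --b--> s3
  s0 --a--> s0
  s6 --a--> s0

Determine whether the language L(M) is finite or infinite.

State s0 is reachable from the start and can reach an accepting state, and it lies on the cycle s0 → s0.
Traversing that cycle any number of times yields accepted strings of unbounded length, so the language is infinite.

infinite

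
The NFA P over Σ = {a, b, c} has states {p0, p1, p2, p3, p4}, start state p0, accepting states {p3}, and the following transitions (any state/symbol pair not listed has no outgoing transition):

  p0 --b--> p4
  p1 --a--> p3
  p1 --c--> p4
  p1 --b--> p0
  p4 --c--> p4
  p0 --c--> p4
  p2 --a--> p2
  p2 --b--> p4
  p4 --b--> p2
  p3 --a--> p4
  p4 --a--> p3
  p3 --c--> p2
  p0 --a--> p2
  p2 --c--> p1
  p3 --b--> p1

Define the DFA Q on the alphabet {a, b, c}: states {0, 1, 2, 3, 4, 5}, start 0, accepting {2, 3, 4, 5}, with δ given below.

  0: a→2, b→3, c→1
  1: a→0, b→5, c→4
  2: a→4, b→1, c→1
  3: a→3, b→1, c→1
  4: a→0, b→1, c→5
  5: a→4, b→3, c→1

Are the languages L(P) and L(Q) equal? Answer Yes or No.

No

The string ca is accepted by P but rejected by Q.
So L(P) ≠ L(Q).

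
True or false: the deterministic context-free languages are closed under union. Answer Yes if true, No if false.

No

{aⁿbⁿ : n≥0} and {aⁿb²ⁿ : n≥0} are each accepted by a deterministic PDA (push the a's; pop one per b, respectively one per two b's), but their union U is not. Suppose a DPDA M accepted U. Being deterministic, M has a single run on aⁿb²ⁿ, and since aⁿbⁿ ∈ U that run passes through an accepting configuration right after consuming the prefix aⁿbⁿ and then goes on to accept again after n more b's. Build an ordinary (nondeterministic) PDA M′ that simulates M on a's and b's and, at any moment when M is in an accepting state, may switch to a second mode in which it reads only c's, feeding each c to M as a b; M′ accepts when M does. Then M′ accepts aⁱbʲcᵏ (k≥1) exactly when both aⁱbʲ ∈ U and aⁱbʲ⁺ᵏ ∈ U, and checking the four cases (i=j or j=2i, combined with j+k=i or j+k=2i) leaves only i=j=k: so L(M′) ∩ a*b*c⁺ = {aⁿbⁿcⁿ : n≥1} would be context-free, which it is not (pumping lemma) — contradiction. (The union is an unambiguous CFL; it is determinism, not unambiguity, that fails.)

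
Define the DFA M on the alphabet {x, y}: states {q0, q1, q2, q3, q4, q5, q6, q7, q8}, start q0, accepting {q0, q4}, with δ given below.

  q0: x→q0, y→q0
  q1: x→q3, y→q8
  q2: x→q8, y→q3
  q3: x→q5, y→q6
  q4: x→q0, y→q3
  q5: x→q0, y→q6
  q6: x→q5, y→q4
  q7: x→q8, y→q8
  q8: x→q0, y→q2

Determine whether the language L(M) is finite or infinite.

infinite

State q0 is reachable from the start and can reach an accepting state, and it lies on the cycle q0 → q0.
Traversing that cycle any number of times yields accepted strings of unbounded length, so the language is infinite.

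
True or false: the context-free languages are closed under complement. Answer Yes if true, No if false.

No

CFLs are closed under union, so if they were also closed under complement they would be closed under intersection by De Morgan (L₁ ∩ L₂ is the complement of the union of the complements). But {aⁿbⁿcᵐ} ∩ {aᵐbⁿcⁿ} = {aⁿbⁿcⁿ} is not context-free although both operands are.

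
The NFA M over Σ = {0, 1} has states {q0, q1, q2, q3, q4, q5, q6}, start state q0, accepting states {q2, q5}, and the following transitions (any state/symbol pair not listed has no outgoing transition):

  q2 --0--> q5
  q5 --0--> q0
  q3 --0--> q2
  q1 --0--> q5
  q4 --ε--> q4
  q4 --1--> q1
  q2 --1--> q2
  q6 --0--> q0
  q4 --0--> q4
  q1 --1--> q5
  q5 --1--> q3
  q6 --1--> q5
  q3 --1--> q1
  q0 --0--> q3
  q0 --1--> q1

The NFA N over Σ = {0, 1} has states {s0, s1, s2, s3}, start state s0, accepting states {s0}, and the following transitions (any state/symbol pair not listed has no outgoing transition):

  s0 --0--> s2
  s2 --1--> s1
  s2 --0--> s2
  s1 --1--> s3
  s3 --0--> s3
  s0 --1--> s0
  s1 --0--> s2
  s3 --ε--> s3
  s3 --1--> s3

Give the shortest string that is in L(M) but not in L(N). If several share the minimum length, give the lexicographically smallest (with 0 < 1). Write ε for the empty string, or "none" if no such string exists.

The string 00 is accepted by M but not by N.
No shorter string lies in the difference, and 00 is the lexicographically first length-2 string in L(M) \ L(N).

00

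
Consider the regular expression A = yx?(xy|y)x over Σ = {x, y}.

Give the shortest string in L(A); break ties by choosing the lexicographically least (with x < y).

yyx

By inspection of the expression, no string of length less than 3 matches, and yyx is the lexicographically first match of length 3.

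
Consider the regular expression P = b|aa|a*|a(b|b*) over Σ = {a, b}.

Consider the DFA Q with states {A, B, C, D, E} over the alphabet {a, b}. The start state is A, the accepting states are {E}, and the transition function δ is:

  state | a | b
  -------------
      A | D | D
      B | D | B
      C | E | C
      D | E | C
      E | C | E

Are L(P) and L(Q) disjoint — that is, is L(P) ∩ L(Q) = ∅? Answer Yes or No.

The string aa is accepted by both P and Q.
Hence L(P) ∩ L(Q) ≠ ∅.

No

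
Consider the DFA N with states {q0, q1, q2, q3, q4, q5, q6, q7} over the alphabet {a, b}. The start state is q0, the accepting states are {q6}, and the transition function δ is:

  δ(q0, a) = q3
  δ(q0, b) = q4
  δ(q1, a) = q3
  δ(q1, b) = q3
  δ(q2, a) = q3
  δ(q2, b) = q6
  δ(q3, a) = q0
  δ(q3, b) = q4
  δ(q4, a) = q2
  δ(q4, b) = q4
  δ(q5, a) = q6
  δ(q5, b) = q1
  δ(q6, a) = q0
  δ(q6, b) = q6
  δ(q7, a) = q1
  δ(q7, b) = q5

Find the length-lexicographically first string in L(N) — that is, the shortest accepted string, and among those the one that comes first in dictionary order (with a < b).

A breadth-first search from q0 reaches an accepting state first via the path q0 → q4 → q2 → q6 on input bab.
No string of length < 3 is accepted (BFS exhausts all shorter strings without reaching an accepting state), and bab is the lexicographically least accepting string of length 3.

bab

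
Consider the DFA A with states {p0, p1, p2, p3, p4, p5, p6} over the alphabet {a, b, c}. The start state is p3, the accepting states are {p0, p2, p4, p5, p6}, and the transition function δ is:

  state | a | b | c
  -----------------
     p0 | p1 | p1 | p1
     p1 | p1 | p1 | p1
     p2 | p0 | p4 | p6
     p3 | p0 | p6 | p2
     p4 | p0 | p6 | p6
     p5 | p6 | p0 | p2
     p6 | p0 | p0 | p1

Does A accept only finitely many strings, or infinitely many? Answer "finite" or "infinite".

finite

The useful states (reachable from p3 and able to reach an accepting state) are {p0, p2, p3, p4, p6}.
Restricted to these states the transition graph has no cycle, so every accepting path has bounded length and L is finite.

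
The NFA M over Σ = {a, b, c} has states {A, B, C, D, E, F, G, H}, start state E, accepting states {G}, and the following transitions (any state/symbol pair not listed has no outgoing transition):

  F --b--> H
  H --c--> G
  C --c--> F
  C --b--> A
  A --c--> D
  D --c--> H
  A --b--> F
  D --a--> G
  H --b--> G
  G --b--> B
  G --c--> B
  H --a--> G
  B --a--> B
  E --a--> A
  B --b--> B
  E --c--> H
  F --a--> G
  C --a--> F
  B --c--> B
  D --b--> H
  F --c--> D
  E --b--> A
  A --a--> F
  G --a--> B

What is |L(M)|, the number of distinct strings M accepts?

61

The useful subgraph on states {A, D, E, F, G, H} is acyclic, so L(M) is finite; the longest accepting path visits 6 useful states, giving maximum string length 5.
Counting accepting paths from E by length: 3 of length 2, 6 of length 3, 28 of length 4, 24 of length 5. Total 61.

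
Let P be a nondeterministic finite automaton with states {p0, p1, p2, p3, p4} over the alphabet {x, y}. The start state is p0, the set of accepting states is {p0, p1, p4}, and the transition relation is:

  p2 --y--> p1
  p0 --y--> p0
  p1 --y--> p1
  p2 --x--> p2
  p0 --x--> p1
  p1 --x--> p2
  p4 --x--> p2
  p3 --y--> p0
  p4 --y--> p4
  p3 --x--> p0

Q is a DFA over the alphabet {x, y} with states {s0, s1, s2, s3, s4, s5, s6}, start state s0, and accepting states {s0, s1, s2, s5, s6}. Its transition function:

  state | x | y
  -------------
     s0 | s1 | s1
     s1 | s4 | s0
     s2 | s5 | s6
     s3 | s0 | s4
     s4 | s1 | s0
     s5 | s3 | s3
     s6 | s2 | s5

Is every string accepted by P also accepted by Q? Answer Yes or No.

No

The string yx is in L(P) but not in L(Q).
So L(P) ⊄ L(Q).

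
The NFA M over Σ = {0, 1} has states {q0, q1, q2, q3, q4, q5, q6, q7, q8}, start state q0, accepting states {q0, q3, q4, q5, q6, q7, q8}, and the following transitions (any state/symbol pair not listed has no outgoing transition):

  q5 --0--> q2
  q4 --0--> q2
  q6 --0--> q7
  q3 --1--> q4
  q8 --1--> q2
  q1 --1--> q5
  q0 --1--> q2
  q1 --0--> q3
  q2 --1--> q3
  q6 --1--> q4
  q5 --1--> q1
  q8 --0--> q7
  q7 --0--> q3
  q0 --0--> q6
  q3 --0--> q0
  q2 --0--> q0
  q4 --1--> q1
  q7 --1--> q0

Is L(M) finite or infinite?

State q0 is reachable from the start and can reach an accepting state, and it lies on the cycle q0 → q2 → q0.
Traversing that cycle any number of times yields accepted strings of unbounded length, so the language is infinite.

infinite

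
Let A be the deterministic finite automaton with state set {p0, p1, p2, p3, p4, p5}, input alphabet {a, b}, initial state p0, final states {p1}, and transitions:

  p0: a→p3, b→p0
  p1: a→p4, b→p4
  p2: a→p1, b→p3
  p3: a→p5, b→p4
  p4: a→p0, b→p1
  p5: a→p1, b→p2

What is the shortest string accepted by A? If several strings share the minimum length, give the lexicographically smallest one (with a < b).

A breadth-first search from p0 reaches an accepting state first via the path p0 → p3 → p5 → p1 on input aaa.
No string of length < 3 is accepted (BFS exhausts all shorter strings without reaching an accepting state), and aaa is the lexicographically least accepting string of length 3.

aaa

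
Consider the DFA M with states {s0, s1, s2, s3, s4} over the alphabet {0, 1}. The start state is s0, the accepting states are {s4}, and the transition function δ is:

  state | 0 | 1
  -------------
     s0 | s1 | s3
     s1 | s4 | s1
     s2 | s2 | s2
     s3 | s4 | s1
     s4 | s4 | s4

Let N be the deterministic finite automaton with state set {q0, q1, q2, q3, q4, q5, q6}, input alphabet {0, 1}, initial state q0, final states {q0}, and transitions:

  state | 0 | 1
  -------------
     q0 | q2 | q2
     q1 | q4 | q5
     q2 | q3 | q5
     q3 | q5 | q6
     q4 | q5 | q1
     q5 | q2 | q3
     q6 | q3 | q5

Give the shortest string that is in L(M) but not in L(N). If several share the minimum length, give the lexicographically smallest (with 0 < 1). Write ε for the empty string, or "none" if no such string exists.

The string 00 is accepted by M but not by N.
No shorter string lies in the difference, and 00 is the lexicographically first length-2 string in L(M) \ L(N).

00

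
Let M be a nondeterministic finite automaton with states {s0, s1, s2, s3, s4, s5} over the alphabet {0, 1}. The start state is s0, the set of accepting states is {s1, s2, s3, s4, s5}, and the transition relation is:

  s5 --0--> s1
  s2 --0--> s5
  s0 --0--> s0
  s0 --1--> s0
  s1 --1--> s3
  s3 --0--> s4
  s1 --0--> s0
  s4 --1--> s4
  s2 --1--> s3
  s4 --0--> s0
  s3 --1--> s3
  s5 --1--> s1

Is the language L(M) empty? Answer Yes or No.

Yes

The states reachable from the start state are {s0}.
None of the accepting states {s1, s2, s3, s4, s5} is reachable, so no string is accepted and L(M) = ∅.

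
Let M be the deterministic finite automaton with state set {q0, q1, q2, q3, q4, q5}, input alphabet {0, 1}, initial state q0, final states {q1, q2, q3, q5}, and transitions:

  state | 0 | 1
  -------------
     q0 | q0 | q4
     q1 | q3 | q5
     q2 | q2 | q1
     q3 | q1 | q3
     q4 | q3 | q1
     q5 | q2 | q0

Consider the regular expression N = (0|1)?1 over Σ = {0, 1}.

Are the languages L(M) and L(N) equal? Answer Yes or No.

No

The string 10 is accepted by M but rejected by N.
So L(M) ≠ L(N).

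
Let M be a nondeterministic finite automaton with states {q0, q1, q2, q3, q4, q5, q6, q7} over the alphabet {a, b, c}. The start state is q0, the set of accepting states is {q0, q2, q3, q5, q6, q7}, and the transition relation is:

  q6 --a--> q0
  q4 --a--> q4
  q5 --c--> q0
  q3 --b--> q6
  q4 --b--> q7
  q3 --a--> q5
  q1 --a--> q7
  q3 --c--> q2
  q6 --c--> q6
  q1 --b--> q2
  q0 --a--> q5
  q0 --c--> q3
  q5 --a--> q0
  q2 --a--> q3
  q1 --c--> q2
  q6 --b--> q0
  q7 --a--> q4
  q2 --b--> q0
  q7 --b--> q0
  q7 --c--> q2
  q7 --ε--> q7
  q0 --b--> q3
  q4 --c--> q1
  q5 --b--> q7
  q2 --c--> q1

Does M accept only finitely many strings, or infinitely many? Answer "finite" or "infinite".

infinite

State q0 is reachable from the start and can reach an accepting state, and it lies on the cycle q0 → q3 → q2 → q0.
Traversing that cycle any number of times yields accepted strings of unbounded length, so the language is infinite.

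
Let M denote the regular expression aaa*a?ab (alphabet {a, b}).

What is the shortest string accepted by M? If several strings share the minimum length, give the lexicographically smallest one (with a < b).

aaab

By inspection of the expression, no string of length less than 4 matches, and aaab is the lexicographically first match of length 4.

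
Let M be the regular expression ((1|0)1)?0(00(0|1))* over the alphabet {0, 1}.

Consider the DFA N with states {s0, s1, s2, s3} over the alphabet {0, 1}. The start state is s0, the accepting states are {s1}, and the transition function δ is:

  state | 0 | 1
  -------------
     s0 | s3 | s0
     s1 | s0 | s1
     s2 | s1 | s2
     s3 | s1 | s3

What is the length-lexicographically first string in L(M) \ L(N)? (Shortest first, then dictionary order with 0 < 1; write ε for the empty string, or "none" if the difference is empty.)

0

The string 0 is accepted by M but not by N.
No shorter string lies in the difference, and 0 is the lexicographically first length-1 string in L(M) \ L(N).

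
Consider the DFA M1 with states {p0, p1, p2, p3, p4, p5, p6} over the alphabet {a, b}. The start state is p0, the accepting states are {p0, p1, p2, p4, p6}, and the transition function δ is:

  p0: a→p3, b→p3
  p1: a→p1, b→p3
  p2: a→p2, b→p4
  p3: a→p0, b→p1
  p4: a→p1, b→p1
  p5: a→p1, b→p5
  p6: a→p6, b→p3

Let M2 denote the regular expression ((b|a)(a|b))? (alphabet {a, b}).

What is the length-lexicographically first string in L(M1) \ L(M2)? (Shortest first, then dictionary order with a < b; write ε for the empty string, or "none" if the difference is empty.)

aba

The string aba is accepted by M1 but not by M2.
No shorter string lies in the difference, and aba is the lexicographically first length-3 string in L(M1) \ L(M2).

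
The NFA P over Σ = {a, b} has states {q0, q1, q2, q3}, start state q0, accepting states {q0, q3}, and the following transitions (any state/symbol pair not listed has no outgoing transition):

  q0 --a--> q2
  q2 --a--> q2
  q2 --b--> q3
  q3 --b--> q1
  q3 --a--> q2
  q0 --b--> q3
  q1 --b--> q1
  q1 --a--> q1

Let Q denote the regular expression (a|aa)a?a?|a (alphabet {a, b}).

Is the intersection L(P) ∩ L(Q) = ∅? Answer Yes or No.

Converting the expression Q to a DFA (subset construction, then merging equivalent states) gives the minimal DFA with states {r0, r1, r2, r3, r4, r5}, start state r0, accepting states {r1, r3, r4, r5} and transitions r0: a→r1, b→r2; r1: a→r3, b→r2; r2: a→r2, b→r2; r3: a→r4, b→r2; r4: a→r5, b→r2; r5: a→r2, b→r2.
Exploring the product automaton P × Q from the start pair (q0, r0), following both machines on each input symbol, reaches 8 state pairs: (q0, r0), (q2, r1), (q3, r2), (q2, r3), (q2, r2), (q1, r2), (q2, r4), (q2, r5).
P accepts in {q0, q3} and Q accepts in {r1, r3, r4, r5}; no reachable pair has both components accepting, so no string drives both machines to acceptance simultaneously and L(P) ∩ L(Q) = ∅.
So no string is accepted by both, and the intersection is empty.

Yes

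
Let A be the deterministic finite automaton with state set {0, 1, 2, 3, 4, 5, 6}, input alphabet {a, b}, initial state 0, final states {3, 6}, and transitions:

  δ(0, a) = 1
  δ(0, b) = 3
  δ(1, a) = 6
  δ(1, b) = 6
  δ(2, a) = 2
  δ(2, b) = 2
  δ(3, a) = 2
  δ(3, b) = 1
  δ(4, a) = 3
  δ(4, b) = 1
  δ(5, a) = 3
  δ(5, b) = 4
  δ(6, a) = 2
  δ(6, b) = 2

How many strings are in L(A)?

5

The useful subgraph on states {0, 1, 3, 6} is acyclic, so L(A) is finite; the longest accepting path visits 4 useful states, giving maximum string length 3.
Counting accepting paths from 0 by length: 1 of length 1, 2 of length 2, 2 of length 3. Total 5.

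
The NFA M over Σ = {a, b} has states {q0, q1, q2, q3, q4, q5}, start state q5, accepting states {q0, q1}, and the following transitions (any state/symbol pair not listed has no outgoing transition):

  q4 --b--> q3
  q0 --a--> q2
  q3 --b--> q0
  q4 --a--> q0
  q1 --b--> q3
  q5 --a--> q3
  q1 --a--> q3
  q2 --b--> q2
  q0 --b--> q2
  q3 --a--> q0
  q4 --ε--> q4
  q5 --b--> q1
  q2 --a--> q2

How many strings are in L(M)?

The useful subgraph on states {q0, q1, q3, q5} is acyclic, so L(M) is finite; the longest accepting path visits 4 useful states, giving maximum string length 3.
Counting accepting paths from q5 by length: 1 of length 1, 2 of length 2, 4 of length 3. Total 7.

7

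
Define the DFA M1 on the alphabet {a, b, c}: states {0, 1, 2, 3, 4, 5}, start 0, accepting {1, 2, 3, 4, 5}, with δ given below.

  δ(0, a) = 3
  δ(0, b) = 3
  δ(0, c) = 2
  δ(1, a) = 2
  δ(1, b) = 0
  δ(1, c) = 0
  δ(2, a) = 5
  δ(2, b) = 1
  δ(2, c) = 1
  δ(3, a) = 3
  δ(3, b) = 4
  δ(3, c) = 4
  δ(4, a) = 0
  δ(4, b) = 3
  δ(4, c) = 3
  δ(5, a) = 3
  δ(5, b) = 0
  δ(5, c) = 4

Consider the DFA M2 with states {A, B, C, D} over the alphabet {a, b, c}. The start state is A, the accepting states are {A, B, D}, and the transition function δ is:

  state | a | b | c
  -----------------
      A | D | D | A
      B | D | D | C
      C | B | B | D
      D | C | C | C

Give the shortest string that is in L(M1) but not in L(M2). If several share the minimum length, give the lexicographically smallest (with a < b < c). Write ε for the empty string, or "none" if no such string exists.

The string aa is accepted by M1 but not by M2.
No shorter string lies in the difference, and aa is the lexicographically first length-2 string in L(M1) \ L(M2).

aa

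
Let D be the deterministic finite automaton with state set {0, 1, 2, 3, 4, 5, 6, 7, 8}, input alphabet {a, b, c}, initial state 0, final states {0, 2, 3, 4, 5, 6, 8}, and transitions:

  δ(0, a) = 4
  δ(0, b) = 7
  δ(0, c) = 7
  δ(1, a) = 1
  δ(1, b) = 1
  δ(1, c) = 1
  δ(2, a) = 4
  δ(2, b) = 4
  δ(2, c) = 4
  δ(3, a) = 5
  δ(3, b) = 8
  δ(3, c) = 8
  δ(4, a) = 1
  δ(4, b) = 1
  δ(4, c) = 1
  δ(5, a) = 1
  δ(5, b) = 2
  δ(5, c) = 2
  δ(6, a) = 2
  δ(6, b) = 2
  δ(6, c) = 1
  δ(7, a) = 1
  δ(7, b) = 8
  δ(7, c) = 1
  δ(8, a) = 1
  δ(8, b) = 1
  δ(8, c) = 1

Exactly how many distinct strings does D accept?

The useful subgraph on states {0, 4, 7, 8} is acyclic, so L(D) is finite; the longest accepting path visits 3 useful states, giving maximum string length 2.
Counting accepting paths from 0 by length: 1 of length 0, 1 of length 1, 2 of length 2. Total 4.

4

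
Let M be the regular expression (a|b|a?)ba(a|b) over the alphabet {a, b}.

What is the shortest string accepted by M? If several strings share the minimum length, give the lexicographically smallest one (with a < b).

baa

By inspection of the expression, no string of length less than 3 matches, and baa is the lexicographically first match of length 3.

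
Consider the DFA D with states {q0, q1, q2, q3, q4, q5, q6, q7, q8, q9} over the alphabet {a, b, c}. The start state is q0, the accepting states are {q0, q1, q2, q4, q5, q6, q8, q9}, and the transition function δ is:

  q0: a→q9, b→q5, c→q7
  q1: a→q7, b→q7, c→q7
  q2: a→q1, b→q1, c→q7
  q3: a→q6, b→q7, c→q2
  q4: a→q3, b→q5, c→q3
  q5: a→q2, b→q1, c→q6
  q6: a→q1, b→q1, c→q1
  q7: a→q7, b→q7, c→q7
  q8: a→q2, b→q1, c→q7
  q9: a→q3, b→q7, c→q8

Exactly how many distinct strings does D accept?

The useful subgraph on states {q0, q1, q2, q3, q5, q6, q8, q9} is acyclic, so L(D) is finite; the longest accepting path visits 5 useful states, giving maximum string length 4.
Counting accepting paths from q0 by length: 1 of length 0, 2 of length 1, 4 of length 2, 9 of length 3, 7 of length 4. Total 23.

23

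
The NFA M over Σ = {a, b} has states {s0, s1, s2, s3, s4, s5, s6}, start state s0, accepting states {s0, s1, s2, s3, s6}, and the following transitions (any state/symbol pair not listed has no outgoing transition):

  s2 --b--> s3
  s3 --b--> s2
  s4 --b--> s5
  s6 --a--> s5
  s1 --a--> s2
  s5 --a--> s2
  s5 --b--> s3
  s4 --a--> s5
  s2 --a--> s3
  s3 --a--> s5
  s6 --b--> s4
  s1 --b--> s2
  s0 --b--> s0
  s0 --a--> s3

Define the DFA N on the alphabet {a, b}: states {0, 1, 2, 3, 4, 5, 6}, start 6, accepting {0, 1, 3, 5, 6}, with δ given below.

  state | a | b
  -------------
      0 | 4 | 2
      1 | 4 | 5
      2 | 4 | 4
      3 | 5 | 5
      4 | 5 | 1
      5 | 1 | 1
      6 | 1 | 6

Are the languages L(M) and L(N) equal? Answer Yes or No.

Exploring the product automaton M × N from the start pair (s0, 6), following both machines on each input symbol, reaches 4 state pairs: (s0, 6), (s3, 1), (s5, 4), (s2, 5).
M accepts in {s0, s1, s2, s3, s6} and N accepts in {0, 1, 3, 5, 6}. In every reachable pair the two components are either both accepting — (s0, 6), (s3, 1), (s2, 5) — or both non-accepting, so no string is accepted by exactly one of the machines: L(M) \ L(N) and L(N) \ L(M) are both empty.
Hence every string is accepted by M iff it is accepted by N, and the two languages coincide.

Yes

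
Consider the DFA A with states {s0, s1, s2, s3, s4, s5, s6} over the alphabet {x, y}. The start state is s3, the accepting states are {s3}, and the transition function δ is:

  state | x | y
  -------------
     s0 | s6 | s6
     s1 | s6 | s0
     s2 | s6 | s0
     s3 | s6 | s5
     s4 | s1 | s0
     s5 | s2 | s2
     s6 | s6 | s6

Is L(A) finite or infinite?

The useful states (reachable from s3 and able to reach an accepting state) are {s3}.
Restricted to these states the transition graph has no cycle, so every accepting path has bounded length and L is finite.

finite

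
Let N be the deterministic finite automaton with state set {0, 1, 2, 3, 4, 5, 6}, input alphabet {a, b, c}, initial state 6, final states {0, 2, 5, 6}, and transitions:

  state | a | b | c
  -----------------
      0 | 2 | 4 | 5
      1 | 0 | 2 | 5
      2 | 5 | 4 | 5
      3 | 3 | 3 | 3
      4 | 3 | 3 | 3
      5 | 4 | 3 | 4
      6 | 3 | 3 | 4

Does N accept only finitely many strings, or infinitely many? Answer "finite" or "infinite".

The useful states (reachable from 6 and able to reach an accepting state) are {6}.
Restricted to these states the transition graph has no cycle, so every accepting path has bounded length and L is finite.

finite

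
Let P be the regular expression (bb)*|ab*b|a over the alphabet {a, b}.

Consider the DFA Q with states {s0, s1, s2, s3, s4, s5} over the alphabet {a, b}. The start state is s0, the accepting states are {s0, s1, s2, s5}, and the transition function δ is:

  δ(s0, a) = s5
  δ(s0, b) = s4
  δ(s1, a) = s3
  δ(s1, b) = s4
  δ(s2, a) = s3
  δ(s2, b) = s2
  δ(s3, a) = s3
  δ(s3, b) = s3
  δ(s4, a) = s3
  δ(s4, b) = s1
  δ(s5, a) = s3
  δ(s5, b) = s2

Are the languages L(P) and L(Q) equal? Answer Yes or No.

Converting the expression P to a DFA (subset construction, then merging equivalent states) gives the minimal DFA with states {p0, p1, p2, p3, p4}, start state p0, accepting states {p0, p1, p4} and transitions p0: a→p1, b→p2; p1: a→p3, b→p1; p2: a→p3, b→p4; p3: a→p3, b→p3; p4: a→p3, b→p2.
Exploring the product automaton P × Q from the start pair (p0, s0), following both machines on each input symbol, reaches 6 state pairs: (p0, s0), (p1, s5), (p2, s4), (p3, s3), (p1, s2), (p4, s1).
P accepts in {p0, p1, p4} and Q accepts in {s0, s1, s2, s5}. In every reachable pair the two components are either both accepting — (p0, s0), (p1, s5), (p1, s2), (p4, s1) — or both non-accepting, so no string is accepted by exactly one of the machines: L(P) \ L(Q) and L(Q) \ L(P) are both empty.
Hence every string is accepted by P iff it is accepted by Q, and the two languages coincide.

Yes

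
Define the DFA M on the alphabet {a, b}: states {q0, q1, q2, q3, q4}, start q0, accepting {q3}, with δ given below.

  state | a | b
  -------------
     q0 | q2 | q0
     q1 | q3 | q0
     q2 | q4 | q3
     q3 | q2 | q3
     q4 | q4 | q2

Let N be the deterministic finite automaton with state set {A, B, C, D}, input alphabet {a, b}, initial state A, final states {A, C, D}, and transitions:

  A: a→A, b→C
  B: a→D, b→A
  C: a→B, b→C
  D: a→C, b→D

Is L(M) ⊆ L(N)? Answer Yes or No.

Yes

Exploring the product automaton M × N from the start pair (q0, A), following both machines on each input symbol, reaches 13 state pairs: (q0, A), (q2, A), (q0, C), (q4, A), (q3, C), (q2, B), (q2, C), (q4, D), (q3, A), (q4, B), (q4, C), (q2, D), (q3, D).
M accepts in {q3} and N accepts in {A, C, D}. The reachable pairs whose M-component is accepting are (q3, C), (q3, A), (q3, D); in each of them the N-component is accepting too, so the product for L(M) \ L(N) (M-component accepting, N-component rejecting) has no reachable accepting pair and the difference is empty.
Hence every string in L(M) is also in L(N).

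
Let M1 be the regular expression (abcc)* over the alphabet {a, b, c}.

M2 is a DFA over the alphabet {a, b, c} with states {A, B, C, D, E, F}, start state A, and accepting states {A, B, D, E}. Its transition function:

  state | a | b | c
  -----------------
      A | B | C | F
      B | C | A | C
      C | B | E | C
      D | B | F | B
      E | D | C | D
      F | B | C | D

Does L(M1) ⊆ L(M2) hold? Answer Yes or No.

Converting the expression M1 to a DFA (subset construction, then merging equivalent states) gives the minimal DFA with states {r0, r1, r2, r3, r4}, start state r0, accepting states {r0} and transitions r0: a→r1, b→r2, c→r2; r1: a→r2, b→r3, c→r2; r2: a→r2, b→r2, c→r2; r3: a→r2, b→r2, c→r4; r4: a→r2, b→r2, c→r0.
Exploring the product automaton M1 × M2 from the start pair (r0, A), following both machines on each input symbol, reaches 11 state pairs: (r0, A), (r1, B), (r2, C), (r2, F), (r3, A), (r2, B), (r2, E), (r2, D), (r4, F), (r2, A), (r0, D).
M1 accepts in {r0} and M2 accepts in {A, B, D, E}. The reachable pairs whose M1-component is accepting are (r0, A), (r0, D); in each of them the M2-component is accepting too, so the product for L(M1) \ L(M2) (M1-component accepting, M2-component rejecting) has no reachable accepting pair and the difference is empty.
Hence every string in L(M1) is also in L(M2).

Yes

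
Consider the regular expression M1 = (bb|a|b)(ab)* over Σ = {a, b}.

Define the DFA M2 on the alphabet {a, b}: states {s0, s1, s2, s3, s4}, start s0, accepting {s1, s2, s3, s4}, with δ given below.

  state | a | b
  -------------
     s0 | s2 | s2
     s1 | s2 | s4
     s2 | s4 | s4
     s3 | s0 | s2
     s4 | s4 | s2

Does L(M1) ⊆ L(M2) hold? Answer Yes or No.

Yes

Converting the expression M1 to a DFA (subset construction, then merging equivalent states) gives the minimal DFA with states {r0, r1, r2, r3, r4}, start state r0, accepting states {r1, r2} and transitions r0: a→r1, b→r2; r1: a→r3, b→r4; r2: a→r3, b→r1; r3: a→r4, b→r1; r4: a→r4, b→r4.
Exploring the product automaton M1 × M2 from the start pair (r0, s0), following both machines on each input symbol, reaches 7 state pairs: (r0, s0), (r1, s2), (r2, s2), (r3, s4), (r4, s4), (r1, s4), (r4, s2).
M1 accepts in {r1, r2} and M2 accepts in {s1, s2, s3, s4}. The reachable pairs whose M1-component is accepting are (r1, s2), (r2, s2), (r1, s4); in each of them the M2-component is accepting too, so the product for L(M1) \ L(M2) (M1-component accepting, M2-component rejecting) has no reachable accepting pair and the difference is empty.
Hence every string in L(M1) is also in L(M2).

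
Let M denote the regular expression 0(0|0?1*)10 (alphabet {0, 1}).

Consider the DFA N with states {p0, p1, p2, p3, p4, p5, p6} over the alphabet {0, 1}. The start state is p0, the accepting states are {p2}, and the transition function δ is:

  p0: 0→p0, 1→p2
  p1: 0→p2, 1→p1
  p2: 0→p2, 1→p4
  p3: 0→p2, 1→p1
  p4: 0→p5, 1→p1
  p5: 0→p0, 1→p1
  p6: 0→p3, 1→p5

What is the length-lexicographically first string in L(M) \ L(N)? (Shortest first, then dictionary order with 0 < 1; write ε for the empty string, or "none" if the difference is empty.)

The string 0110 is accepted by M but not by N.
No shorter string lies in the difference, and 0110 is the lexicographically first length-4 string in L(M) \ L(N).

0110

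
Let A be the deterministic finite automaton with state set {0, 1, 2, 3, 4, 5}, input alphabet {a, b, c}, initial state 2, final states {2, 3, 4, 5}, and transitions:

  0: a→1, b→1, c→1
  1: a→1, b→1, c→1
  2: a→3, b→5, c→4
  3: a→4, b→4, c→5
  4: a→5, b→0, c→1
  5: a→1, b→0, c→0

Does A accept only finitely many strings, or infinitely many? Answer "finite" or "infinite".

The useful states (reachable from 2 and able to reach an accepting state) are {2, 3, 4, 5}.
Restricted to these states the transition graph has no cycle, so every accepting path has bounded length and L is finite.

finite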